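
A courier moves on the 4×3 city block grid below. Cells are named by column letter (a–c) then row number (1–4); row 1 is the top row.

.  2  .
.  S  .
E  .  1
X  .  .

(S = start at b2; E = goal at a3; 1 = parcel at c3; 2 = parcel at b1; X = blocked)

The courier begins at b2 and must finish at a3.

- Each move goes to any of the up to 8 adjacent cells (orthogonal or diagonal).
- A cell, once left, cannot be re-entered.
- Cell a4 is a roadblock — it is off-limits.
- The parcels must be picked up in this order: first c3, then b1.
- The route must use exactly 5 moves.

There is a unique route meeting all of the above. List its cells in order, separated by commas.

The waypoints must appear in the order c3, b1, with no cell reused.
Route from b2: down-right 1 to c3, up 1 to c2, up-left 1 to b1, down-left 1 to a2, down 1 to a3 — 5 moves in all.
Check: order respected (1 at step 1, 2 at step 3); 5 moves as required.

b2, c3, c2, b1, a2, a3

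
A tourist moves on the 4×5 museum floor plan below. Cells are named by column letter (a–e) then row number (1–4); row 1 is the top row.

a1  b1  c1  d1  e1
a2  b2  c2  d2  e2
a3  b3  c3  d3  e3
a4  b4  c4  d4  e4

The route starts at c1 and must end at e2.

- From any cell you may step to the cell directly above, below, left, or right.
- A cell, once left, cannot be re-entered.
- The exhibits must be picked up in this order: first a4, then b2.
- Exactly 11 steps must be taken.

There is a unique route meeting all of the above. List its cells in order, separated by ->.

The waypoints must appear in the order a4, b2, with no cell reused.
Route from c1: 2× left (reaching a1), 3× down (reaching a4), right to b4, 2× up (reaching b2), 3× right (reaching e2) — 11 moves in all.
Check: order respected (a4 at step 5, b2 at step 8); 11 moves as required.

c1 -> b1 -> a1 -> a2 -> a3 -> a4 -> b4 -> b3 -> b2 -> c2 -> d2 -> e2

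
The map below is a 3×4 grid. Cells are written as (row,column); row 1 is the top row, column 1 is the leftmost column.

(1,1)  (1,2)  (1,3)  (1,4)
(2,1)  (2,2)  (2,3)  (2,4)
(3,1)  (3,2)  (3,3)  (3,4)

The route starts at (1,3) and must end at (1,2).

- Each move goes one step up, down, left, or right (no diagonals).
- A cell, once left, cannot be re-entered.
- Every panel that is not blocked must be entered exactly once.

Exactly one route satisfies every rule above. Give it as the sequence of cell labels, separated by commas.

(1,3), (1,4), (2,4), (3,4), (3,3), (2,3), (2,2), (3,2), (3,1), (2,1), (1,1), (1,2)

Need to visit all 12 open cells exactly once, starting at (1,3) and ending at (1,2).
Cell (1,4) has only two open neighbours ((2,4) and (1,3)), so the path must pass straight through it: one of those is the cell it's entered from and the other is where it exits.
Route from (1,3): right 1 to (1,4), down 2 to (3,4), left 1 to (3,3), up 1 to (2,3), left 1 to (2,2), down 1 to (3,2), left 1 to (3,1), up 2 to (1,1), right 1 to (1,2) — 11 moves in all.
Check: all 12 open cells covered.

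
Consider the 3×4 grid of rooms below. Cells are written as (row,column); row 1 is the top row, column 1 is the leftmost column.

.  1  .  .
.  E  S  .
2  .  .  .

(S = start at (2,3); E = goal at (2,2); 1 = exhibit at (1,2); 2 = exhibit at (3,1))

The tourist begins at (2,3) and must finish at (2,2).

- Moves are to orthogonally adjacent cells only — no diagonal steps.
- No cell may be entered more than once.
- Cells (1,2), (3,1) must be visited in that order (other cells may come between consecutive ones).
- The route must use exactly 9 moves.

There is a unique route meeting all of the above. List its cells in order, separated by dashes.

The waypoints must appear in the order (1,2), (3,1), with no cell reused.
Route from (2,3): right to (2,4), up to (1,4), 3× left (reaching (1,1)), 2× down (reaching (3,1)), right to (3,2), up to (2,2) — 9 moves in all.
Check: order respected (1 at step 4, 2 at step 7); 9 moves as required.

(2,3) - (2,4) - (1,4) - (1,3) - (1,2) - (1,1) - (2,1) - (3,1) - (3,2) - (2,2)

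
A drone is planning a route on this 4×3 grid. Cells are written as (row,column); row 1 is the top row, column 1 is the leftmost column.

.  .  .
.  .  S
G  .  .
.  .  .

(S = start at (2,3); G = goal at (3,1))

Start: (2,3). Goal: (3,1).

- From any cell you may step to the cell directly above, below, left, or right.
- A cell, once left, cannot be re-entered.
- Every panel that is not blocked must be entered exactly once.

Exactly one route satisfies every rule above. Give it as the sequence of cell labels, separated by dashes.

(2,3) - (1,3) - (1,2) - (1,1) - (2,1) - (2,2) - (3,2) - (3,3) - (4,3) - (4,2) - (4,1) - (3,1)

Need to visit all 12 open cells exactly once, starting at (2,3) and ending at (3,1).
Cell (1,3) has only two open neighbours ((2,3) and (1,2)), so the path must pass straight through it: one of those is the cell it's entered from and the other is where it exits.
Route from (2,3): up 1 to (1,3), left 2 to (1,1), down 1 to (2,1), right 1 to (2,2), down 1 to (3,2), right 1 to (3,3), down 1 to (4,3), left 2 to (4,1), up 1 to (3,1) — 11 moves in all.
Check: all 12 open cells covered.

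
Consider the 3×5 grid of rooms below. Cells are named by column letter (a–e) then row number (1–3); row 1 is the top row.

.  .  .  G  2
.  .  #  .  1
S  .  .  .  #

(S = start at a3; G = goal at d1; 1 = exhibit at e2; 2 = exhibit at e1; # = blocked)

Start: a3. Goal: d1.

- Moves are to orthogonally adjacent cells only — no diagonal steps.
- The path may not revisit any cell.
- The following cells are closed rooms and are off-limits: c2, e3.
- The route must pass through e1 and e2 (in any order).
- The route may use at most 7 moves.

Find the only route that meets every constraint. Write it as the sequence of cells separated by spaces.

The 7-move cap with required stops at e1, e2 leaves no slack for detours.
Route from a3: 3× right (reaching d3), up to d2, right to e2, up to e1, left to d1 — 7 moves in all.
Check: all required cells visited; 7 ≤ 7 moves.

a3 b3 c3 d3 d2 e2 e1 d1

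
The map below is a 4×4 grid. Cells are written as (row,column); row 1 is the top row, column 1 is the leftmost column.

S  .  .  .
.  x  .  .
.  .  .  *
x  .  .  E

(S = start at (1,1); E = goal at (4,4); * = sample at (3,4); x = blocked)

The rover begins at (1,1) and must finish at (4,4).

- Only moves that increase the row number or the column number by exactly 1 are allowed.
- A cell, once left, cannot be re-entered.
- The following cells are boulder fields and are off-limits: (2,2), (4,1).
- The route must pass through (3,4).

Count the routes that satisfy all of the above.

A right/down-only route from (1,1) to (4,4) makes exactly 3 down-moves and 3 right-moves in some order.
With no other constraints that would be C(6,3) = 20 routes.
Split at (3,4) and multiply the segment counts (each segment already excludes blocked cells): (1,1)→(3,4): 4; (3,4)→(4,4): 1; product = 4.
That gives 4 routes.

4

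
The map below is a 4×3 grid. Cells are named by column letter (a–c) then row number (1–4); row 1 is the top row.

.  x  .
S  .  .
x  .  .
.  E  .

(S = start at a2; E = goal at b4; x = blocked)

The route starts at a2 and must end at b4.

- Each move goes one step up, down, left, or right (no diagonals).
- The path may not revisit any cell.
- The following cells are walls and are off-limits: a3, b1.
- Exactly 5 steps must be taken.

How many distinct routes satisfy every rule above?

3

Need simple routes of exactly 5 moves from a2 to b4 (Manhattan distance 3, so 1 moves are spent on a detour and 1 undoing it).
Enumerating: a2 b2 b3 c3 c4 b4 | a2 b2 c2 c3 c4 b4 | a2 b2 c2 c3 b3 b4.
That gives 3 routes.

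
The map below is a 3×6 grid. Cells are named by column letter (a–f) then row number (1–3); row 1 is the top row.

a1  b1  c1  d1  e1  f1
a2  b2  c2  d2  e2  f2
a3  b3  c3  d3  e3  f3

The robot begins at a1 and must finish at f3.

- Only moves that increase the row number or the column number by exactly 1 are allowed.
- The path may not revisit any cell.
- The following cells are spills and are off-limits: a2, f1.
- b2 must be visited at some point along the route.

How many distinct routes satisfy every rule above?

5

A right/down-only route from a1 to f3 makes exactly 2 down-moves and 5 right-moves in some order.
With no other constraints that would be C(7,2) = 21 routes.
Split at b2 and multiply the segment counts (each segment already excludes blocked cells): a1→b2: 1; b2→f3: 5; product = 5.
That gives 5 routes.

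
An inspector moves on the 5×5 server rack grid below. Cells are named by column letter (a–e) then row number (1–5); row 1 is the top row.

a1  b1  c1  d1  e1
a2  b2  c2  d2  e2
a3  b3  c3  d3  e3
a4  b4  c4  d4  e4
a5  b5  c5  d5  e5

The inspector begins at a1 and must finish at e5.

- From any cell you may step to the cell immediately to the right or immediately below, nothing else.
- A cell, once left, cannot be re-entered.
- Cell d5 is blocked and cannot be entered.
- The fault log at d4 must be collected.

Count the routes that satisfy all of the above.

A right/down-only route from a1 to e5 makes exactly 4 down-moves and 4 right-moves in some order.
With no other constraints that would be C(8,4) = 70 routes.
Split at d4 and multiply the segment counts (each segment already excludes blocked cells): a1→d4: 20; d4→e5: 1; product = 20.
That gives 20 routes.

20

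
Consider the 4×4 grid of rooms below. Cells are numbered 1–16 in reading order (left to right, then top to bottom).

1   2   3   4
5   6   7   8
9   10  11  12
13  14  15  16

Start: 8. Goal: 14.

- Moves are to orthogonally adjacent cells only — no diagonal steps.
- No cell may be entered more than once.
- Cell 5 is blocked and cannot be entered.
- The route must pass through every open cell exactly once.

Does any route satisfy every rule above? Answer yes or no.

Cell 1 has only one open neighbour but is neither the start nor the goal, so a Hamiltonian route would have to both enter and leave it through the same neighbour — impossible without revisiting.

no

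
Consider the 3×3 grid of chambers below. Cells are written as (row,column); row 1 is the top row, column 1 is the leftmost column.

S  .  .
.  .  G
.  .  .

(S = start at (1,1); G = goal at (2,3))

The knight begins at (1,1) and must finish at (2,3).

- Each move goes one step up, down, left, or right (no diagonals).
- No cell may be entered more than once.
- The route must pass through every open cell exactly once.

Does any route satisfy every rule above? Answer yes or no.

no

Colour the cells like a checkerboard: each orthogonal step flips colour, so a Hamiltonian route alternates colours. Here there are 5 cells of one colour and 4 of the other, with start on the opposite colour to the goal — the counts and endpoints can't be arranged into an alternating sequence of length 9, so no Hamiltonian route exists.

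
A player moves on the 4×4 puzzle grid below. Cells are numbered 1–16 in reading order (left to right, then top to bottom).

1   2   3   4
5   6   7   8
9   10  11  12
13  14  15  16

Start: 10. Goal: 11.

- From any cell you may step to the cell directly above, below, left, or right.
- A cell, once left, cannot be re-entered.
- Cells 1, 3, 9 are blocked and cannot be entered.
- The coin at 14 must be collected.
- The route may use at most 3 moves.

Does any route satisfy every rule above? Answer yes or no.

One route that works: 10 → 14 → 15 → 11.

yes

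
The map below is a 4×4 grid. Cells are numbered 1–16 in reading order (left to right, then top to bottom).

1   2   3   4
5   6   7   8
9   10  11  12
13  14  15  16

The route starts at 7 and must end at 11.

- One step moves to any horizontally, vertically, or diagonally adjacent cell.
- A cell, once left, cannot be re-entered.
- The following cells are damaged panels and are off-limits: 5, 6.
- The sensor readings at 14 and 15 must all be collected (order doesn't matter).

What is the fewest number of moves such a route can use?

4

Any route passes through 14 and 15 in some order between 7 and 11. Summing Chebyshev distances along each leg and taking the cheapest ordering (7 → 15 → 14 → 11) gives a lower bound of 2 + 1 + 1 = 4 moves.
A route of 4 moves achieves this: 7 → 10 → 14 → 15 → 11.
Since 4 matches the lower bound, it is optimal.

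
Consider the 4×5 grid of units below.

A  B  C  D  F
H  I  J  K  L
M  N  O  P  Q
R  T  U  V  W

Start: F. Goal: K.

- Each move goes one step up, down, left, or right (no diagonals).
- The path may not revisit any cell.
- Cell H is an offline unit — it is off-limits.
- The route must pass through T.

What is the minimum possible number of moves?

Any route passes through T somewhere between F and K. Summing Manhattan distances along the two legs (F → T → K) gives a lower bound of 6 + 4 = 10 moves.
A route of 10 moves achieves this: F → L → Q → W → V → U → T → N → I → J → K.
Since 10 matches the lower bound, it is optimal.

10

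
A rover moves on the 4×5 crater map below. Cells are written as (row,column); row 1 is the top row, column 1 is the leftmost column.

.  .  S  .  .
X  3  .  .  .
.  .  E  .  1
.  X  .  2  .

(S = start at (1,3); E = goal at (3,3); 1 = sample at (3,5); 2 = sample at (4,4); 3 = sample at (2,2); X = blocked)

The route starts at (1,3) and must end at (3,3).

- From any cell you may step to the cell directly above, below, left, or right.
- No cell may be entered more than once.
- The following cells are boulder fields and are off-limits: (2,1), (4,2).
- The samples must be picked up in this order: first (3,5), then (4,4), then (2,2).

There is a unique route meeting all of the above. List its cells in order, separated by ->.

(1,3) -> (1,4) -> (1,5) -> (2,5) -> (3,5) -> (4,5) -> (4,4) -> (3,4) -> (2,4) -> (2,3) -> (2,2) -> (3,2) -> (3,3)

The waypoints must appear in the order (3,5), (4,4), (2,2), with no cell reused.
Route from (1,3): 2× right (reaching (1,5)), 3× down (reaching (4,5)), left to (4,4), 2× up (reaching (2,4)), 2× left (reaching (2,2)), down to (3,2), right to (3,3) — 12 moves in all.
Check: order respected (1 at step 4, 2 at step 6, 3 at step 10).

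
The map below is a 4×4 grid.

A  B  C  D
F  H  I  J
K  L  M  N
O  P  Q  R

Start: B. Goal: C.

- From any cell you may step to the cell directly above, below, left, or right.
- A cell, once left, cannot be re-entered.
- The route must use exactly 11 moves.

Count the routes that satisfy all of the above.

55

Need simple routes of exactly 11 moves from B to C (Manhattan distance 1, so 5 moves are spent on a detour and 5 undoing it).
Branch systematically from the start, pruning whenever the remaining move budget drops below the Manhattan distance to C or differs from it in parity. Grouping the completions by first move — via H: 25; via A: 30 (no valid completion starts via C) — and summing: 25 + 30 = 55.
That gives 55 routes.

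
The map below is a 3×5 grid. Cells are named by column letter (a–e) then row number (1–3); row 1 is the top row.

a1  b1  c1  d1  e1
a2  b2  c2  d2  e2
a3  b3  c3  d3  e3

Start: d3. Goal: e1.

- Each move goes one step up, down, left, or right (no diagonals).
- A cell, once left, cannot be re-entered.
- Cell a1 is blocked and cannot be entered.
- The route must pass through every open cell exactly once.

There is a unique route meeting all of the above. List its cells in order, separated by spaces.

d3 e3 e2 d2 c2 c3 b3 a3 a2 b2 b1 c1 d1 e1

Need to visit all 14 open cells exactly once, starting at d3 and ending at e1.
Route from d3: right to e3, up to e2, 2× left (reaching c2), down to c3, 2× left (reaching a3), up to a2, right to b2, up to b1, 3× right (reaching e1) — 13 moves in all.
Check: all 14 open cells covered.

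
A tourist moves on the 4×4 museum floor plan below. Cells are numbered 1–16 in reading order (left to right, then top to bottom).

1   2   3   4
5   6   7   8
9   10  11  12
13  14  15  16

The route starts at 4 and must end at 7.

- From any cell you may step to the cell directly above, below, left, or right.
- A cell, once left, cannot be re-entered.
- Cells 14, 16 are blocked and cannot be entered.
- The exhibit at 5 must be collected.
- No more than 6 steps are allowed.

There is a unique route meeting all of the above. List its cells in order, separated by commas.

4, 3, 2, 1, 5, 6, 7

The 6-move cap with required stops at 5 leaves no slack for detours.
Route from 4: left 3 to 1, down 1 to 5, right 2 to 7 — 6 moves in all.
Check: all required cells visited; 6 ≤ 6 moves.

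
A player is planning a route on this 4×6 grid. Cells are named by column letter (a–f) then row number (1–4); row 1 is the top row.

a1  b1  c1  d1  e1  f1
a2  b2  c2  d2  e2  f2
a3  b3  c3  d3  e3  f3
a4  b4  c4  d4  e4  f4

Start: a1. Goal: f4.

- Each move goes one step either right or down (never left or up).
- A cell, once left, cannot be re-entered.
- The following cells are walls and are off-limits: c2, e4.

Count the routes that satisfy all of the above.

A right/down-only route from a1 to f4 makes exactly 3 down-moves and 5 right-moves in some order.
With no other constraints that would be C(8,3) = 56 routes.
Subtract routes through each blocked cell (inclusion–exclusion for overlaps): − through c2: 30 − through e4: 35 + through c2&e4: 18 → 9.
That gives 9 routes.

9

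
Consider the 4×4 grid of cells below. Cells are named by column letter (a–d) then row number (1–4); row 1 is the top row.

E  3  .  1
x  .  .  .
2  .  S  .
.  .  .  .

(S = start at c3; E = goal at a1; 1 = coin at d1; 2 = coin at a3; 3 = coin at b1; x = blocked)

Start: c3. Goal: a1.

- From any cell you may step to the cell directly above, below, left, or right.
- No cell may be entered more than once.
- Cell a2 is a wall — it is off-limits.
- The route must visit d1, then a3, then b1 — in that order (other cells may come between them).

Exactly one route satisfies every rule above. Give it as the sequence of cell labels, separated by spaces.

c3 c2 c1 d1 d2 d3 d4 c4 b4 a4 a3 b3 b2 b1 a1

The waypoints must appear in the order d1, a3, b1, with no cell reused.
Route from c3: 2× up (reaching c1), right to d1, 3× down (reaching d4), 3× left (reaching a4), up to a3, right to b3, 2× up (reaching b1), left to a1 — 14 moves in all.
Check: order respected (1 at step 3, 2 at step 10, 3 at step 13).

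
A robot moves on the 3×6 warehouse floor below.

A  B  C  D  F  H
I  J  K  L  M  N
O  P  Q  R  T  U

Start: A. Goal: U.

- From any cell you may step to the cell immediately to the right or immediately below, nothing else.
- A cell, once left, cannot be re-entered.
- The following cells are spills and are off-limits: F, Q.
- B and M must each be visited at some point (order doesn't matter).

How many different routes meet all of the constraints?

A right/down-only route from A to U makes exactly 2 down-moves and 5 right-moves in some order.
With no other constraints that would be C(7,2) = 21 routes.
A monotone route can only reach the required cells in the order B, M, so split there and multiply the segment counts (each segment already excludes blocked cells): A→B: 1; B→M: 3; M→U: 2; product = 6.
That gives 6 routes.

6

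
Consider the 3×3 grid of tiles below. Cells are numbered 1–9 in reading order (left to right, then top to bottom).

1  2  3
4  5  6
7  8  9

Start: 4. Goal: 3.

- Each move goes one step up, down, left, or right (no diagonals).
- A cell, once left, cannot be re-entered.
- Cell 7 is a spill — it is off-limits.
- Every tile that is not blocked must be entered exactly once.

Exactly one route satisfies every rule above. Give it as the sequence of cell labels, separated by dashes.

Need to visit all 8 open cells exactly once, starting at 4 and ending at 3.
Cell 8 has only two open neighbours (5 and 9), so the path must pass straight through it: one of those is the cell it's entered from and the other is where it exits.
Route from 4: up to 1, right to 2, 2× down (reaching 8), right to 9, 2× up (reaching 3) — 7 moves in all.
Check: all 8 open cells covered.

4 - 1 - 2 - 5 - 8 - 9 - 6 - 3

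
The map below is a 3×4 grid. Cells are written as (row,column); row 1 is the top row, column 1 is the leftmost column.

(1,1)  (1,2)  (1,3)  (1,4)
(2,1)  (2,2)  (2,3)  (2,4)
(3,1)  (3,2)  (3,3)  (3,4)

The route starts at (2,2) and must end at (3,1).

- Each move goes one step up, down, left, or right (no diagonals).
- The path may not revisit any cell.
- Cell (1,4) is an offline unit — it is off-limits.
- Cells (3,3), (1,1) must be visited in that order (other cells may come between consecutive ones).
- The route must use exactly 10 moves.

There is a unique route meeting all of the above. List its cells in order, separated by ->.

The waypoints must appear in the order (3,3), (1,1), with no cell reused.
Route from (2,2): down to (3,2), 2× right (reaching (3,4)), up to (2,4), left to (2,3), up to (1,3), 2× left (reaching (1,1)), 2× down (reaching (3,1)) — 10 moves in all.
Check: order respected ((3,3) at step 2, (1,1) at step 8); 10 moves as required.

(2,2) -> (3,2) -> (3,3) -> (3,4) -> (2,4) -> (2,3) -> (1,3) -> (1,2) -> (1,1) -> (2,1) -> (3,1)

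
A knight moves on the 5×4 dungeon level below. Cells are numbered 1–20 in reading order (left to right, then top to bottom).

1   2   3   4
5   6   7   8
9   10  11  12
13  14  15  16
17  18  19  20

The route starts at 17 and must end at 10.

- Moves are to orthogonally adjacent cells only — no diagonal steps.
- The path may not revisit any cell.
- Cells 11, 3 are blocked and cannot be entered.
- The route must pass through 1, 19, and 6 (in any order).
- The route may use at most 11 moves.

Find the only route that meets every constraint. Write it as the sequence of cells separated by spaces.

The budget equals the shortest possible length, so every move has to be on a shortest route through the required cells.
Route from 17: right 2 to 19, up 1 to 15, left 2 to 13, up 3 to 1, right 1 to 2, down 2 to 10 — 11 moves in all.
Check: all required cells visited; 11 ≤ 11 moves.

17 18 19 15 14 13 9 5 1 2 6 10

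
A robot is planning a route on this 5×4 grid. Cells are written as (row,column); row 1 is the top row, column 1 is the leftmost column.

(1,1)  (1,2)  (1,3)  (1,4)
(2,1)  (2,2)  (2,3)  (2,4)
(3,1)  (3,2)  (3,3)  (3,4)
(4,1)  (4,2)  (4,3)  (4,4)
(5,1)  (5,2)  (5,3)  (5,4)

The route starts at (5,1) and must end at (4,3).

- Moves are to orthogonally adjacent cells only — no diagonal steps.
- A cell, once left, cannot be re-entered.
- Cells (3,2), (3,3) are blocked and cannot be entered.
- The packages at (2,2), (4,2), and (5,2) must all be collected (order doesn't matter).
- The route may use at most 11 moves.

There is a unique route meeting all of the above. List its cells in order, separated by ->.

(5,1) -> (5,2) -> (4,2) -> (4,1) -> (3,1) -> (2,1) -> (2,2) -> (2,3) -> (2,4) -> (3,4) -> (4,4) -> (4,3)

The budget equals the shortest possible length, so every move has to be on a shortest route through the required cells.
Route from (5,1): right 1 to (5,2), up 1 to (4,2), left 1 to (4,1), up 2 to (2,1), right 3 to (2,4), down 2 to (4,4), left 1 to (4,3) — 11 moves in all.
Check: all required cells visited; 11 ≤ 11 moves.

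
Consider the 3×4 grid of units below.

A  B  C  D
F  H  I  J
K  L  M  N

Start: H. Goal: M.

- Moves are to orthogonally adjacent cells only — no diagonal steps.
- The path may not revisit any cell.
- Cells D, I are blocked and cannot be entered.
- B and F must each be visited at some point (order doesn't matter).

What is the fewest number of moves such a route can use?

6

Any route passes through B and F in some order between H and M. Summing Manhattan distances along each leg and taking the cheapest ordering (H → F → B → M) gives a lower bound of 1 + 2 + 3 = 6 moves.
A route of 6 moves achieves this: H → B → A → F → K → L → M.
Since 6 matches the lower bound, it is optimal.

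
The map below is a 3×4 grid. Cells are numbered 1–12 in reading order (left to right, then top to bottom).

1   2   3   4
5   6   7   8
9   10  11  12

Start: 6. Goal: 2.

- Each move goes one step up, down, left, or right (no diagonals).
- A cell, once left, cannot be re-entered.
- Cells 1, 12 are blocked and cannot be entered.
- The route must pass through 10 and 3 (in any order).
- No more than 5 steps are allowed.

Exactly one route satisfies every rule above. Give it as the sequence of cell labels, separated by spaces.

6 10 11 7 3 2

The 5-move cap with required stops at 10, 3 leaves no slack for detours.
Route from 6: down to 10, right to 11, 2× up (reaching 3), left to 2 — 5 moves in all.
Check: all required cells visited; 5 ≤ 5 moves.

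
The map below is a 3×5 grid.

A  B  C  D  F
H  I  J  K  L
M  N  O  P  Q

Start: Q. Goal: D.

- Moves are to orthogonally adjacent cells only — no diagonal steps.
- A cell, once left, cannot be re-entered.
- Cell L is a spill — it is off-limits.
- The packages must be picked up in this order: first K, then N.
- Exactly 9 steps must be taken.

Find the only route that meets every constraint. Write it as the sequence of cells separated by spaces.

The waypoints must appear in the order K, N, with no cell reused.
Route from Q: left to P, up to K, left to J, down to O, left to N, 2× up (reaching B), 2× right (reaching D) — 9 moves in all.
Check: order respected (K at step 2, N at step 5); 9 moves as required.

Q P K J O N I B C D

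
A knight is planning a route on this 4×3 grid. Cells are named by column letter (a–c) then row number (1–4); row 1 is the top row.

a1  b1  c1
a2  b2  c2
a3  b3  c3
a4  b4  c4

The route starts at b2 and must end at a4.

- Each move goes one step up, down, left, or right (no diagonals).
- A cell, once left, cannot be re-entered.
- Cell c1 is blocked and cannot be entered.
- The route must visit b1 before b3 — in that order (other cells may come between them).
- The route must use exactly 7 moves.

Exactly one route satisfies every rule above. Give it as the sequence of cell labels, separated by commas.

b2, b1, a1, a2, a3, b3, b4, a4

The waypoints must appear in the order b1, b3, with no cell reused.
Route from b2: up to b1, left to a1, 2× down (reaching a3), right to b3, down to b4, left to a4 — 7 moves in all.
Check: order respected (b1 at step 1, b3 at step 5); 7 moves as required.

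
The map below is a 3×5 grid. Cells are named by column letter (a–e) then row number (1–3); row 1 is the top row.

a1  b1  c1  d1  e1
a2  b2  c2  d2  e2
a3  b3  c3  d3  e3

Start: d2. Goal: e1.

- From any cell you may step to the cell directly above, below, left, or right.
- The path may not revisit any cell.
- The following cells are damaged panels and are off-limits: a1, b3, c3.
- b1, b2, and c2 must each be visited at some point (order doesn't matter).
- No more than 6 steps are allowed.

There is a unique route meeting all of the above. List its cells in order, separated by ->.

The budget equals the shortest possible length, so every move has to be on a shortest route through the required cells.
Route from d2: 2× left (reaching b2), up to b1, 3× right (reaching e1) — 6 moves in all.
Check: all required cells visited; 6 ≤ 6 moves.

d2 -> c2 -> b2 -> b1 -> c1 -> d1 -> e1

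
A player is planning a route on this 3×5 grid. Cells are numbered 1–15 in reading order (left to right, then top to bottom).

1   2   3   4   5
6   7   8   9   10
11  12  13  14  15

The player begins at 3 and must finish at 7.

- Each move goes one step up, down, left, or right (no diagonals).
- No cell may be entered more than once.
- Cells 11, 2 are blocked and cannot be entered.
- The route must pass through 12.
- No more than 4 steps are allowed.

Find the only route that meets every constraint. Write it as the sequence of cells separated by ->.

3 -> 8 -> 13 -> 12 -> 7

The 4-move cap with required stops at 12 leaves no slack for detours.
Route from 3: 2× down (reaching 13), left to 12, up to 7 — 4 moves in all.
Check: all required cells visited; 4 ≤ 4 moves.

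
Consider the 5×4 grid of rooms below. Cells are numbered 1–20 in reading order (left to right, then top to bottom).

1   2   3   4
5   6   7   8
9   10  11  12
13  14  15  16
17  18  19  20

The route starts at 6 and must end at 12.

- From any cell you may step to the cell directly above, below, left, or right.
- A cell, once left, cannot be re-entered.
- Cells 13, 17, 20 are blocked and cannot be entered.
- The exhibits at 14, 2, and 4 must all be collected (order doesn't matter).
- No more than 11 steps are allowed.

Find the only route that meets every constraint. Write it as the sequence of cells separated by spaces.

Any route must reach 14, 2, and 4 and still end at 12 within 11 moves, so the order of the required stops is forced.
Route from 6: up to 2, 2× right (reaching 4), down to 8, left to 7, down to 11, left to 10, down to 14, 2× right (reaching 16), up to 12 — 11 moves in all.
Check: all required cells visited; 11 ≤ 11 moves.

6 2 3 4 8 7 11 10 14 15 16 12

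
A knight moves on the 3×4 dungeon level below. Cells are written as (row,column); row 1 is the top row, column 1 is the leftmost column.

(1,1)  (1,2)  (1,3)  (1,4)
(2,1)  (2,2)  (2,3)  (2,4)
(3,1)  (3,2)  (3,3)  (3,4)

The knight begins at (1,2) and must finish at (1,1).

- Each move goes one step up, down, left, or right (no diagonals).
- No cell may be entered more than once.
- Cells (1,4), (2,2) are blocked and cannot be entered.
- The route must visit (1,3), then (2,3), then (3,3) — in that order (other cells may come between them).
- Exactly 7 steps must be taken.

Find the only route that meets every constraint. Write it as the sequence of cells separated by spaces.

The waypoints must appear in the order (1,3), (2,3), (3,3), with no cell reused.
Route from (1,2): right 1 to (1,3), down 2 to (3,3), left 2 to (3,1), up 2 to (1,1) — 7 moves in all.
Check: order respected ((1,3) at step 1, (2,3) at step 2, (3,3) at step 3); 7 moves as required.

(1,2) (1,3) (2,3) (3,3) (3,2) (3,1) (2,1) (1,1)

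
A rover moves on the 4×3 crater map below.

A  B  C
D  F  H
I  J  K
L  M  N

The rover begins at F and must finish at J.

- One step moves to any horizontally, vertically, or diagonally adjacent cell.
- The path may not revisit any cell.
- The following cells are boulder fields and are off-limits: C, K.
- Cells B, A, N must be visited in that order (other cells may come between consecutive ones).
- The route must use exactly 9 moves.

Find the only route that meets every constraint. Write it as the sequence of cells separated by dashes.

The waypoints must appear in the order B, A, N, with no cell reused.
Route from F: right 1 to H, up-left 1 to B, left 1 to A, down 3 to L, right 2 to N, up-left 1 to J — 9 moves in all.
Check: order respected (B at step 2, A at step 3, N at step 8); 9 moves as required.

F - H - B - A - D - I - L - M - N - J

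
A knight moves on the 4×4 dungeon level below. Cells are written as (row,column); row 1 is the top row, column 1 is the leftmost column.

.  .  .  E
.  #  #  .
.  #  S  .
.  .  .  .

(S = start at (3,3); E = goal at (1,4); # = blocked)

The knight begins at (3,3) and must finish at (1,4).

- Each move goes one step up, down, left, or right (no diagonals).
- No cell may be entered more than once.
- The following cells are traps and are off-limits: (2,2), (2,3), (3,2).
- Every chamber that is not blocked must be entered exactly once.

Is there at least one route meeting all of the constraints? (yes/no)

no

Colour the cells like a checkerboard: each orthogonal step flips colour, so a Hamiltonian route alternates colours. Here there are 7 cells of one colour and 6 of the other, with start on the opposite colour to the goal — the counts and endpoints can't be arranged into an alternating sequence of length 13, so no Hamiltonian route exists.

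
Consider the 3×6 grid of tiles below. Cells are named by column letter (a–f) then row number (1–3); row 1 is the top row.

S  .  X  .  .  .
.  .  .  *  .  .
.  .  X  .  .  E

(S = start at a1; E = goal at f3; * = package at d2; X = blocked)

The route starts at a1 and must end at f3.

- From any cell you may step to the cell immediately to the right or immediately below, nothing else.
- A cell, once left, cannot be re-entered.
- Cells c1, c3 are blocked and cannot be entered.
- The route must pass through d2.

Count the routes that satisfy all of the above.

A right/down-only route from a1 to f3 makes exactly 2 down-moves and 5 right-moves in some order.
With no other constraints that would be C(7,2) = 21 routes.
Split at d2 and multiply the segment counts (each segment already excludes blocked cells): a1→d2: 2; d2→f3: 3; product = 6.
That gives 6 routes.

6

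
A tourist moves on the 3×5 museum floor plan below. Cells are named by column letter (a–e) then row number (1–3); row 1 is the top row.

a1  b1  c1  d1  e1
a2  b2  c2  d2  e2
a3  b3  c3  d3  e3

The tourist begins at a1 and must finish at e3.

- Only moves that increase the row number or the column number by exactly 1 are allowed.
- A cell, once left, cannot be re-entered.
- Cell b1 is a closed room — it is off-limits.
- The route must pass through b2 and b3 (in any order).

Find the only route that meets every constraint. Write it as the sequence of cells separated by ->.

Moves only go right or down, so the column and row indices never decrease.
Route from a1: down to a2, right to b2, down to b3, 3× right (reaching e3) — 6 moves in all.
Check: all required cells visited.

a1 -> a2 -> b2 -> b3 -> c3 -> d3 -> e3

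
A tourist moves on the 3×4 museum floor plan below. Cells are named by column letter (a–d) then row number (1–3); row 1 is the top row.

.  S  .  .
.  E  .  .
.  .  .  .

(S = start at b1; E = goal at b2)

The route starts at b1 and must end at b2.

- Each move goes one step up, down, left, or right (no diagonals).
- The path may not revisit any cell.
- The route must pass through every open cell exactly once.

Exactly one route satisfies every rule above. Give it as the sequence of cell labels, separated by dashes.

Need to visit all 12 open cells exactly once, starting at b1 and ending at b2.
Cell a3 has only two open neighbours (a2 and b3), so the path must pass straight through it: one of those is the cell it's entered from and the other is where it exits.
Route from b1: left 1 to a1, down 2 to a3, right 3 to d3, up 2 to d1, left 1 to c1, down 1 to c2, left 1 to b2 — 11 moves in all.
Check: all 12 open cells covered.

b1 - a1 - a2 - a3 - b3 - c3 - d3 - d2 - d1 - c1 - c2 - b2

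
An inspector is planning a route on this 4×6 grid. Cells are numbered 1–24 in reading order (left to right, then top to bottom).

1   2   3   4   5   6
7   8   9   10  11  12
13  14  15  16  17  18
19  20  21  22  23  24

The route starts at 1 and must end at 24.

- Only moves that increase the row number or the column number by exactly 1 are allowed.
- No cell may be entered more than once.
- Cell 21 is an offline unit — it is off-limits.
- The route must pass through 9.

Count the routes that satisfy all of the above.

27

A right/down-only route from 1 to 24 makes exactly 3 down-moves and 5 right-moves in some order.
With no other constraints that would be C(8,3) = 56 routes.
Split at 9 and multiply the segment counts (each segment already excludes blocked cells): 1→9: 3; 9→24: 9; product = 27.
That gives 27 routes.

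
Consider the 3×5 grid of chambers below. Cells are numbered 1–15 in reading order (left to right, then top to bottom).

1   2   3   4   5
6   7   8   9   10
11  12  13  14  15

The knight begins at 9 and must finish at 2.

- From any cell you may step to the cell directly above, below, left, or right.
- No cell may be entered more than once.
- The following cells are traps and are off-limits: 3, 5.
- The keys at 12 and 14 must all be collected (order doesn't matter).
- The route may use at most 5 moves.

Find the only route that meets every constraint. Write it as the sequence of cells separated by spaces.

9 14 13 12 7 2

The 5-move cap with required stops at 12, 14 leaves no slack for detours.
Route from 9: down 1 to 14, left 2 to 12, up 2 to 2 — 5 moves in all.
Check: all required cells visited; 5 ≤ 5 moves.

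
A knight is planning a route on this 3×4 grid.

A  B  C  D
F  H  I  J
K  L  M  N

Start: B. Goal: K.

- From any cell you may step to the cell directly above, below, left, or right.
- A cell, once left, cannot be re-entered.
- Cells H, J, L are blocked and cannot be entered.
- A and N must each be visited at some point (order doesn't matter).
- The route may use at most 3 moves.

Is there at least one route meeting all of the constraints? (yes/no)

N must be visited but has only one open neighbour (M), and it is neither the start nor the goal — the route would have to enter and leave through M, re-entering it.

no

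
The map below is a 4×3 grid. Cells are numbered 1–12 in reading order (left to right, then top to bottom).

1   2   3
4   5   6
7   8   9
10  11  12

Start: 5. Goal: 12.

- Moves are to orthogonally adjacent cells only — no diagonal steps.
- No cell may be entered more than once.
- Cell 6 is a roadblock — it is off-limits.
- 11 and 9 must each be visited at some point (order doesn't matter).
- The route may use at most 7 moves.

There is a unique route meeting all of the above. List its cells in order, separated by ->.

Any route must reach 11 and 9 and still end at 12 within 7 moves, so the order of the required stops is forced.
Route from 5: left 1 to 4, down 2 to 10, right 1 to 11, up 1 to 8, right 1 to 9, down 1 to 12 — 7 moves in all.
Check: all required cells visited; 7 ≤ 7 moves.

5 -> 4 -> 7 -> 10 -> 11 -> 8 -> 9 -> 12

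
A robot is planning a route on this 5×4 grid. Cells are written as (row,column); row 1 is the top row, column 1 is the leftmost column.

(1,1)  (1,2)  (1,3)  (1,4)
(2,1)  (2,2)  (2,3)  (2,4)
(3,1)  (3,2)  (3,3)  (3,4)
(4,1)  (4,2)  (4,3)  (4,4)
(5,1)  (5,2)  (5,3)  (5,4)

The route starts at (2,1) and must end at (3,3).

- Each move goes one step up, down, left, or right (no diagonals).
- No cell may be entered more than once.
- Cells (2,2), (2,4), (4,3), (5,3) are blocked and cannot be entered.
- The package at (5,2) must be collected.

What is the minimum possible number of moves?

Any route passes through (5,2) somewhere between (2,1) and (3,3). Summing Manhattan distances along the two legs ((2,1) → (5,2) → (3,3)) gives a lower bound of 4 + 3 = 7 moves.
A route of 7 moves achieves this: (2,1) → (3,1) → (4,1) → (5,1) → (5,2) → (4,2) → (3,2) → (3,3).
Since 7 matches the lower bound, it is optimal.

7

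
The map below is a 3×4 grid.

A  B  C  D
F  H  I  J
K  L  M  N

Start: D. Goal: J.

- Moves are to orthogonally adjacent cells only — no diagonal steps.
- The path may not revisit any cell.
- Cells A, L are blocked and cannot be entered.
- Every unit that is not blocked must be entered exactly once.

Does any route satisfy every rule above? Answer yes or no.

Cell K has only one open neighbour but is neither the start nor the goal, so a Hamiltonian route would have to both enter and leave it through the same neighbour — impossible without revisiting.

no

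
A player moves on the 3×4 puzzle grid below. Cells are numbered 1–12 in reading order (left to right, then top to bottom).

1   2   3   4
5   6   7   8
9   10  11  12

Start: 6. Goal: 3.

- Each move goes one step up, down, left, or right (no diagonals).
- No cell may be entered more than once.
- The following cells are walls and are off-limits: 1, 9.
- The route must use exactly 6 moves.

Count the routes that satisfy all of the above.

Need simple routes of exactly 6 moves from 6 to 3 (Manhattan distance 2, so 2 moves are spent on a detour and 2 undoing it).
Enumerating: 6 10 11 7 8 4 3 | 6 10 11 12 8 4 3 | 6 10 11 12 8 7 3 | 6 7 11 12 8 4 3.
That gives 4 routes.

4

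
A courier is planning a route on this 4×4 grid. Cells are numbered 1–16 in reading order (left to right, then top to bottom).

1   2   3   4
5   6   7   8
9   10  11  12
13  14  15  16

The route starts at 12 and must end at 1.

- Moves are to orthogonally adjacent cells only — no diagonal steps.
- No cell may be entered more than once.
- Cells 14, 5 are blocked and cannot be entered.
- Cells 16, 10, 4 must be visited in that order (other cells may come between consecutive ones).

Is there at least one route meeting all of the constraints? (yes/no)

One route that works: 12 → 16 → 15 → 11 → 10 → 6 → 7 → 8 → 4 → 3 → 2 → 1.

yes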